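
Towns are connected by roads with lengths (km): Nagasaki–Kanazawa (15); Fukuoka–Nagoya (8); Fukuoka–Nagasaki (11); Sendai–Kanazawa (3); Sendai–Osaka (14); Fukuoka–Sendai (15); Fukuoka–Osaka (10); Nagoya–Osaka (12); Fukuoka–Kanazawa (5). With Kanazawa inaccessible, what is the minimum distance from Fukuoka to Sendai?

Candidate routes:
Fukuoka -> Nagoya -> Osaka -> Sendai: 8 + 12 + 14 = 34
Fukuoka -> Sendai: 15
Fukuoka -> Osaka -> Sendai: 10 + 14 = 24
The minimum is 15 km.

15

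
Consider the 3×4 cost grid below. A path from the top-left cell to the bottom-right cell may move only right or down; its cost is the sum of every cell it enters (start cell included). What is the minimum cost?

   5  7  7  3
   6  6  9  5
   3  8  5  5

32

Cheapest: [0,0] [0,1] [0,2] [0,3] [1,3] [2,3]
  5 + 7 + 7 + 3 + 5 + 5 = 32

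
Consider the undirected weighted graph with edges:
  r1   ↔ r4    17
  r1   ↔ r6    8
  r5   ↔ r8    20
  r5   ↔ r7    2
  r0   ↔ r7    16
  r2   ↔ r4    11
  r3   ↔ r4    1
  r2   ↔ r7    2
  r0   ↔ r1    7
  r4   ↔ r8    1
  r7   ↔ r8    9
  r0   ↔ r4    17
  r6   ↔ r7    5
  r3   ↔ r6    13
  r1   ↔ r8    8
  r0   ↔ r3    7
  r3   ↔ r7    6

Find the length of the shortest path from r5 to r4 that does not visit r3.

Some routes from r5 to r4 avoiding r3:
r5→r7→r8→r4: 2 + 9 + 1 = 12
r5→r7→r2→r4: 2 + 2 + 11 = 15
r5→r8→r4: 20 + 1 = 21
Shortest: 12.

12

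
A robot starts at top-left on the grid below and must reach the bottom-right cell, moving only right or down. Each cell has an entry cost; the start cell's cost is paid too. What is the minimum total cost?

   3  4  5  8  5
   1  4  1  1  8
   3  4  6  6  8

24

Best path: [0,0] [1,0] [1,1] [1,2] [1,3] [2,3] [2,4]
Cost: 3 + 1 + 4 + 1 + 1 + 6 + 8 = 24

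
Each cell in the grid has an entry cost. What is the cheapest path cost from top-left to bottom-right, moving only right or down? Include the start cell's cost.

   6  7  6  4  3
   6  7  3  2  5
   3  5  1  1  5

27

Best path: (0,0) (1,0) (2,0) (2,1) (2,2) (2,3) (2,4)
Cost: 6 + 6 + 3 + 5 + 1 + 1 + 5 = 27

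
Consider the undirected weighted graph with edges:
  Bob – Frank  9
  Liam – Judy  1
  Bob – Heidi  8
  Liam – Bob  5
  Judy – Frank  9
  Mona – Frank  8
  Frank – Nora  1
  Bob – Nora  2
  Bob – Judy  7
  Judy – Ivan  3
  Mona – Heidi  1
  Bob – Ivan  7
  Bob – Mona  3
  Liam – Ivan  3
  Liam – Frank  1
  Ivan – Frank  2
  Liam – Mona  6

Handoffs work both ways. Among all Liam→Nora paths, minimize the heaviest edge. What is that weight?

A few of the Liam→Nora routes:
Liam-Ivan-Frank-Nora: max(3, 2, 1) = 3
Liam-Bob-Nora: max(5, 2) = 5
Liam-Frank-Nora: max(1, 1) = 1
Liam-Mona-Bob-Nora: max(6, 3, 2) = 6
Liam-Judy-Ivan-Frank-Nora: max(1, 3, 2, 1) = 3
The minimum achievable maximum is 1.

1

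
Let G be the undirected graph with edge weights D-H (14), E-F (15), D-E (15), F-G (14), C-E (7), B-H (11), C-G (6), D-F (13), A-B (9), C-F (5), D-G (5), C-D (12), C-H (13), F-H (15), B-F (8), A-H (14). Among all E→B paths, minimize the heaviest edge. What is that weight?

Checking several routes:
E -> C -> D -> F -> B: max(7, 12, 13, 8) = 13
E -> C -> G -> D -> F -> B: max(7, 6, 5, 13, 8) = 13
E -> C -> F -> B: max(7, 5, 8) = 8
Smallest bottleneck: 8.

8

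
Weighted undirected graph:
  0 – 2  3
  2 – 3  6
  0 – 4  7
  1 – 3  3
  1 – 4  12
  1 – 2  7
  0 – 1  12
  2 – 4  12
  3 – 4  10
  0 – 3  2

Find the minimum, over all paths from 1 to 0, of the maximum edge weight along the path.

Some routes from 1 to 0:
1→2→3→0: max(7, 6, 2) = 7
1→3→0: max(3, 2) = 3
1→3→2→0: max(3, 6, 3) = 6
Smallest bottleneck: 3.

3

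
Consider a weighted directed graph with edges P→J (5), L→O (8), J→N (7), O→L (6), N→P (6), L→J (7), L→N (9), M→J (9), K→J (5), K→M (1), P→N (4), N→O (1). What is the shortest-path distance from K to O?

Routes from K to O:
K-J-N-O: 5 + 7 + 1 = 13
K-M-J-N-O: 1 + 9 + 7 + 1 = 18
Shortest: 13.

13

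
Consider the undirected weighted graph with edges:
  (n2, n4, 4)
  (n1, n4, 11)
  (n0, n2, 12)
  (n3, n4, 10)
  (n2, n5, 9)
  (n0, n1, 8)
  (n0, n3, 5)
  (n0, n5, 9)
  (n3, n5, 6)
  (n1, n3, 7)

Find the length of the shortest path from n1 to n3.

7

Checking several routes:
n1 → n4 → n3: 11 + 10 = 21
n1 → n0 → n5 → n3: 8 + 9 + 6 = 23
n1 → n0 → n3: 8 + 5 = 13
n1 → n3: 7
Best route has total 7.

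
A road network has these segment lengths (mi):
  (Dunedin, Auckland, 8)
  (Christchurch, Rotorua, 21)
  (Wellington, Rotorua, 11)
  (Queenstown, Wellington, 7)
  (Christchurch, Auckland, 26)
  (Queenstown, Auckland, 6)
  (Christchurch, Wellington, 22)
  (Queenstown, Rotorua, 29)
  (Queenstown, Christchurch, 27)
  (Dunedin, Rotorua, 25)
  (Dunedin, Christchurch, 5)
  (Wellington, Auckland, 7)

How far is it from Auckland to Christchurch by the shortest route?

13

Checking several routes:
Auckland→Christchurch: 26
Auckland→Wellington→Christchurch: 7 + 22 = 29
Auckland→Dunedin→Christchurch: 8 + 5 = 13
Auckland→Queenstown→Wellington→Christchurch: 6 + 7 + 22 = 35
Auckland→Queenstown→Christchurch: 6 + 27 = 33
Auckland→Wellington→Rotorua→Christchurch: 7 + 11 + 21 = 39
Best route has total 13 mi.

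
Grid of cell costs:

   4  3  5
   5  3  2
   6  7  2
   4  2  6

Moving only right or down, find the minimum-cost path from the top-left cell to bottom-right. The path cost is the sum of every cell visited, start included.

Cheapest: [0,0] [0,1] [1,1] [1,2] [2,2] [3,2]
  4 + 3 + 3 + 2 + 2 + 6 = 20
For comparison, the top-then-right route costs 22.

20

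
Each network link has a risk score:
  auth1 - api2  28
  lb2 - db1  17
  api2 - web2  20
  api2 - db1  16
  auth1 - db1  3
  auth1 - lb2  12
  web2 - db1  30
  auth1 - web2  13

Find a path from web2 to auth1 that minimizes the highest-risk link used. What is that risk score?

13

A few of the web2→auth1 routes:
web2 - api2 - auth1: max(20, 28) = 28
web2 - api2 - db1 - auth1: max(20, 16, 3) = 20
web2 - api2 - db1 - lb2 - auth1: max(20, 16, 17, 12) = 20
web2 - auth1: max(13) = 13
Best route has worst link 13.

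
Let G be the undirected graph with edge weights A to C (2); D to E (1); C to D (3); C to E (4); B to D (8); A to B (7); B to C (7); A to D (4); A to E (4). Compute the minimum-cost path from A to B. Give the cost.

7

Some routes from A to B:
A → D → B: 4 + 8 = 12
A → B: 7
A → C → D → B: 2 + 3 + 8 = 13
A → E → D → B: 4 + 1 + 8 = 13
A → C → B: 2 + 7 = 9
Shortest: 7.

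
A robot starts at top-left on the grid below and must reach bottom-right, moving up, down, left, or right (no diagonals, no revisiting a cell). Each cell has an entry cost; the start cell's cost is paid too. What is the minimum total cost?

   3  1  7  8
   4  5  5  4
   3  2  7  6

Path (0,0) (0,1) (1,1) (1,2) (1,3) (2,3): 3 + 1 + 5 + 5 + 4 + 6 = 24.

24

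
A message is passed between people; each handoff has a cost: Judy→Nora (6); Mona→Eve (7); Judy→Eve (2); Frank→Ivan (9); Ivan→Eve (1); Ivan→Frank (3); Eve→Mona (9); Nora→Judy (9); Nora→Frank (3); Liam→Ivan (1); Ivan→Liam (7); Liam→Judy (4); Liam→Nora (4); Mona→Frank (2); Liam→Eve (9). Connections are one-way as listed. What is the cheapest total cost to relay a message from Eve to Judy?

31

Candidate routes:
Eve → Mona → Frank → Ivan → Liam → Nora → Judy: 9 + 2 + 9 + 7 + 4 + 9 = 40
Eve → Mona → Frank → Ivan → Liam → Judy: 9 + 2 + 9 + 7 + 4 = 31
The minimum is 31.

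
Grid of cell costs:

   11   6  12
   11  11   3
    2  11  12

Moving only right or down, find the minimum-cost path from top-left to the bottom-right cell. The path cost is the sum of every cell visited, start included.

Cheapest: (0,0)→(0,1)→(1,1)→(1,2)→(2,2)
  11 + 6 + 11 + 3 + 12 = 43
(Top row then right column would cost 44.)

43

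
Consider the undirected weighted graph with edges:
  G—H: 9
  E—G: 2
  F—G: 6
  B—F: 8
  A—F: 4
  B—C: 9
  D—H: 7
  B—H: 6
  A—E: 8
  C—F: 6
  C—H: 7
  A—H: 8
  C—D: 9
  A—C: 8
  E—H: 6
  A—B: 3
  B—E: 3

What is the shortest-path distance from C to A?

Checking several routes:
C -> A: 8
C -> B -> A: 9 + 3 = 12
C -> F -> A: 6 + 4 = 10
The minimum is 8.

8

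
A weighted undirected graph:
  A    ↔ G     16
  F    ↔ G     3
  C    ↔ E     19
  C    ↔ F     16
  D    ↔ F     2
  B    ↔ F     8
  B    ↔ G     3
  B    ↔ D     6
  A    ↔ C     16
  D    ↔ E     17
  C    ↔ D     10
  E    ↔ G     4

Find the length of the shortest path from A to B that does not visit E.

19

Comparing a few candidate routes:
A→G→F→D→B: 16 + 3 + 2 + 6 = 27
A→G→F→B: 16 + 3 + 8 = 27
A→C→D→F→G→B: 16 + 10 + 2 + 3 + 3 = 34
A→G→B: 16 + 3 = 19
A→C→D→B: 16 + 10 + 6 = 32
A→C→D→F→B: 16 + 10 + 2 + 8 = 36
The minimum is 19.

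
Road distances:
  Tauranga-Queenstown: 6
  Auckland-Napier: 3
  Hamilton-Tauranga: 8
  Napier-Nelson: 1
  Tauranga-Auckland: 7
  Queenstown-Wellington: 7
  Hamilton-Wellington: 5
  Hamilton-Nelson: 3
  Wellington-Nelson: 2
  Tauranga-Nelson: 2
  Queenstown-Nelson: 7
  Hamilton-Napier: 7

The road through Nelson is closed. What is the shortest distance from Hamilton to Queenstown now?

Routes from Hamilton to Queenstown avoiding Nelson:
Hamilton-Tauranga-Queenstown: 8 + 6 = 14
Hamilton-Napier-Auckland-Tauranga-Queenstown: 7 + 3 + 7 + 6 = 23
Hamilton-Wellington-Queenstown: 5 + 7 = 12
Best route has total 12.

12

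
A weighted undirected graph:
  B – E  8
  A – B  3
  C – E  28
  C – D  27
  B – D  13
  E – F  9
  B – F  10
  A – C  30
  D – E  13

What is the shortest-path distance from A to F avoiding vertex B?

Candidate routes:
A→C→D→E→F: 30 + 27 + 13 + 9 = 79
A→C→E→F: 30 + 28 + 9 = 67
Shortest: 67.

67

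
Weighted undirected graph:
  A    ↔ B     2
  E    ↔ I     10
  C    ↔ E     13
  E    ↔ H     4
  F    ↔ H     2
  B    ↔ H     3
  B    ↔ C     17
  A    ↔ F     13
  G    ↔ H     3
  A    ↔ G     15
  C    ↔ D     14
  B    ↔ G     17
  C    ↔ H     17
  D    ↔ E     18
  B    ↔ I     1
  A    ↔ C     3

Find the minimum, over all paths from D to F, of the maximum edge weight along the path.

Some routes from D to F:
D → C → A → B → H → F: max(14, 3, 2, 3, 2) = 14
D → C → A → B → I → E → H → F: max(14, 3, 2, 1, 10, 4, 2) = 14
D → C → A → F: max(14, 3, 13) = 14
D → C → E → I → B → H → F: max(14, 13, 10, 1, 3, 2) = 14
Smallest bottleneck: 14.

14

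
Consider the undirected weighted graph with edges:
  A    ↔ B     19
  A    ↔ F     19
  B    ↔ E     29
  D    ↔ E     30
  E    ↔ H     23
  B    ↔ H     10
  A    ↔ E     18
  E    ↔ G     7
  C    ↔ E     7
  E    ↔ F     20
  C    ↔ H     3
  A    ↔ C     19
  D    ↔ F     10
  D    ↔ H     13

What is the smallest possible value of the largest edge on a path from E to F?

13

Checking several routes:
E -> C -> H -> B -> A -> F: max(7, 3, 10, 19, 19) = 19
E -> C -> A -> F: max(7, 19, 19) = 19
E -> C -> H -> D -> F: max(7, 3, 13, 10) = 13
Smallest bottleneck: 13.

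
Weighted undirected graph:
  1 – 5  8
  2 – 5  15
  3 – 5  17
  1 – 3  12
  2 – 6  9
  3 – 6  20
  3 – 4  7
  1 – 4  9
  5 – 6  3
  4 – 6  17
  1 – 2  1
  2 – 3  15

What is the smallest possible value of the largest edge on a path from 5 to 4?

A few of the 5→4 routes:
5-6-2-1-4: max(3, 9, 1, 9) = 9
5-1-3-4: max(8, 12, 7) = 12
5-1-4: max(8, 9) = 9
Best route has worst link 9.

9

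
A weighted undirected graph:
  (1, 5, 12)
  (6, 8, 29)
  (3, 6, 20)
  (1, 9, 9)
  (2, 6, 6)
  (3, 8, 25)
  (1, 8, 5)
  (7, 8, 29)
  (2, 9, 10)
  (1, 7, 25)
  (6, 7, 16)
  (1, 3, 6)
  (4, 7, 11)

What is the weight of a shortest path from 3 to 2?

A few of the 3→2 routes:
3 - 6 - 2: 20 + 6 = 26
3 - 1 - 9 - 2: 6 + 9 + 10 = 25
3 - 1 - 8 - 6 - 2: 6 + 5 + 29 + 6 = 46
Best route has total 25.

25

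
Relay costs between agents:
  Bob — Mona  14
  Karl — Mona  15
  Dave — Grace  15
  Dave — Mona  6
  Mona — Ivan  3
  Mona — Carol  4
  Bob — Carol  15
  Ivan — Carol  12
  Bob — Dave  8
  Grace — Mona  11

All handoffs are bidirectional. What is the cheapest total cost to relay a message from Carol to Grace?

15

A few of the Carol→Grace routes:
Carol → Mona → Dave → Grace: 4 + 6 + 15 = 25
Carol → Bob → Mona → Grace: 15 + 14 + 11 = 40
Carol → Ivan → Mona → Grace: 12 + 3 + 11 = 26
Carol → Mona → Grace: 4 + 11 = 15
Carol → Ivan → Mona → Dave → Grace: 12 + 3 + 6 + 15 = 36
Carol → Bob → Dave → Grace: 15 + 8 + 15 = 38
The minimum is 15.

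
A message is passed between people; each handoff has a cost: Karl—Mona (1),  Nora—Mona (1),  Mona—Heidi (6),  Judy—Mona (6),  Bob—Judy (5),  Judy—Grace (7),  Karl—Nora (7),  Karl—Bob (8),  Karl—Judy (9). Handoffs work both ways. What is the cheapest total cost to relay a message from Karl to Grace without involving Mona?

Routes from Karl to Grace avoiding Mona:
Karl-Judy-Grace: 9 + 7 = 16
Karl-Bob-Judy-Grace: 8 + 5 + 7 = 20
The minimum is 16.

16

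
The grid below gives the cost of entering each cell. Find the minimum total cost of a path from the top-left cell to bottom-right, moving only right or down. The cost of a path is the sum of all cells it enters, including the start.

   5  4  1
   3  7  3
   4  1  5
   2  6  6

Path [0,0] -> [0,1] -> [0,2] -> [1,2] -> [2,2] -> [3,2]: 5 + 4 + 1 + 3 + 5 + 6 = 24.

24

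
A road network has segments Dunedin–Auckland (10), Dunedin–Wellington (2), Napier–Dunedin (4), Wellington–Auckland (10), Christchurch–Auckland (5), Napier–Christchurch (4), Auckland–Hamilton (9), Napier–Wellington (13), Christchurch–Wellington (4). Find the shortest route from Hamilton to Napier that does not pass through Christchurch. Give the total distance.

23

Checking several routes:
Hamilton - Auckland - Dunedin - Napier: 9 + 10 + 4 = 23
Hamilton - Auckland - Wellington - Dunedin - Napier: 9 + 10 + 2 + 4 = 25
Hamilton - Auckland - Wellington - Napier: 9 + 10 + 13 = 32
Best route has total 23 mi.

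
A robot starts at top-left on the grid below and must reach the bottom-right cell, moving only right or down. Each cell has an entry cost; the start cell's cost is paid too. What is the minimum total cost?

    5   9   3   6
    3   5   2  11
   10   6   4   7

26

Path r0c0 -> r1c0 -> r1c1 -> r1c2 -> r2c2 -> r2c3: 5 + 3 + 5 + 2 + 4 + 7 = 26.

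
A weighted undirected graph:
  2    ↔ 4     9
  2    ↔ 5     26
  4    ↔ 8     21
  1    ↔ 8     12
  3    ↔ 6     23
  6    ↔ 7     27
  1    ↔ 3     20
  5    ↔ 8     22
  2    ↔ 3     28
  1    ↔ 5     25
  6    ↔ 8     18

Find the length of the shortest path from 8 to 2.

Checking several routes:
8-1-5-2: 12 + 25 + 26 = 63
8-1-3-2: 12 + 20 + 28 = 60
8-5-2: 22 + 26 = 48
8-6-3-2: 18 + 23 + 28 = 69
8-5-1-3-2: 22 + 25 + 20 + 28 = 95
8-4-2: 21 + 9 = 30
Best route has total 30.

30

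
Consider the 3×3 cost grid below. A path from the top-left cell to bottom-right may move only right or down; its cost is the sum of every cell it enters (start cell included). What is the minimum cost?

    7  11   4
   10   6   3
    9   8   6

31

Path (0,0) (0,1) (0,2) (1,2) (2,2): 7 + 11 + 4 + 3 + 6 = 31.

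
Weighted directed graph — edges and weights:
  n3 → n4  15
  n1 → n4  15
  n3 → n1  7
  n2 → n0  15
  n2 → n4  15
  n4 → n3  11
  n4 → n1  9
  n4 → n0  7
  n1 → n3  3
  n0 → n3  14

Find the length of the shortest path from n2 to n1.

Paths from n2 to n1:
n2 - n4 - n1: 15 + 9 = 24
n2 - n0 - n3 - n4 - n1: 15 + 14 + 15 + 9 = 53
n2 - n0 - n3 - n1: 15 + 14 + 7 = 36
n2 - n4 - n3 - n1: 15 + 11 + 7 = 33
n2 - n4 - n0 - n3 - n1: 15 + 7 + 14 + 7 = 43
Shortest: 24.

24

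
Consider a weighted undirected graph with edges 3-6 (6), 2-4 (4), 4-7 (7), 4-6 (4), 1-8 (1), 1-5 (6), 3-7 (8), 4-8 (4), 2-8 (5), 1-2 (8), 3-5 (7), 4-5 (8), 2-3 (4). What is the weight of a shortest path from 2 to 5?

A few of the 2→5 routes:
2 - 1 - 5: 8 + 6 = 14
2 - 8 - 1 - 5: 5 + 1 + 6 = 12
2 - 3 - 5: 4 + 7 = 11
2 - 4 - 5: 4 + 8 = 12
Best route has total 11.

11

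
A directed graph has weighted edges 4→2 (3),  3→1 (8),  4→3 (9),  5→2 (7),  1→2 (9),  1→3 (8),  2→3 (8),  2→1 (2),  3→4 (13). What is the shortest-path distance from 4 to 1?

Paths from 4 to 1:
4 -> 3 -> 1: 9 + 8 = 17
4 -> 2 -> 3 -> 1: 3 + 8 + 8 = 19
4 -> 2 -> 1: 3 + 2 = 5
Best route has total 5.

5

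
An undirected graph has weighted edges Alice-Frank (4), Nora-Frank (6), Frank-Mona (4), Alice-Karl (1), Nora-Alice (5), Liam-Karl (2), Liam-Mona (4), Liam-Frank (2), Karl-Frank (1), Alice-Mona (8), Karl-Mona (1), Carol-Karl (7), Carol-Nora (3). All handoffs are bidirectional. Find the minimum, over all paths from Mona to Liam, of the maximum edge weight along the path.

2

Some routes from Mona to Liam:
Mona→Karl→Frank→Liam: max(1, 1, 2) = 2
Mona→Karl→Liam: max(1, 2) = 2
Mona→Liam: max(4) = 4
Mona→Karl→Alice→Frank→Liam: max(1, 1, 4, 2) = 4
The minimum achievable maximum is 2.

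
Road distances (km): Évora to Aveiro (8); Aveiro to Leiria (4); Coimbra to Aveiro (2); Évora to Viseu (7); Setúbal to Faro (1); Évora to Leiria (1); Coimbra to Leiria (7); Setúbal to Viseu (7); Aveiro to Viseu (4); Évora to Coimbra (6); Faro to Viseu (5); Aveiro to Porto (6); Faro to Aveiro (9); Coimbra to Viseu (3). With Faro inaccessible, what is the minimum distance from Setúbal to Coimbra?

10

Comparing a few candidate routes:
Setúbal→Viseu→Coimbra: 7 + 3 = 10
Setúbal→Viseu→Aveiro→Coimbra: 7 + 4 + 2 = 13
Setúbal→Viseu→Évora→Leiria→Aveiro→Coimbra: 7 + 7 + 1 + 4 + 2 = 21
Setúbal→Viseu→Évora→Coimbra: 7 + 7 + 6 = 20
Best route has total 10 km.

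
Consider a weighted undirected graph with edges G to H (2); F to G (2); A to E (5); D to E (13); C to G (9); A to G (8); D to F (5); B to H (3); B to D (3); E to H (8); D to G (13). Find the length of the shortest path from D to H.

Some routes from D to H:
D - G - H: 13 + 2 = 15
D - B - H: 3 + 3 = 6
D - F - G - H: 5 + 2 + 2 = 9
D - E - H: 13 + 8 = 21
Best route has total 6.

6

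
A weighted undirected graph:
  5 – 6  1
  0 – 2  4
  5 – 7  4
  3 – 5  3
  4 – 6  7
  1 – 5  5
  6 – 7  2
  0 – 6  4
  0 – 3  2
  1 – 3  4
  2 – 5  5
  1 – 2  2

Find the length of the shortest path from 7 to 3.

6

Some routes from 7 to 3:
7 -> 5 -> 6 -> 0 -> 3: 4 + 1 + 4 + 2 = 11
7 -> 6 -> 0 -> 3: 2 + 4 + 2 = 8
7 -> 6 -> 5 -> 1 -> 3: 2 + 1 + 5 + 4 = 12
7 -> 5 -> 3: 4 + 3 = 7
7 -> 6 -> 5 -> 3: 2 + 1 + 3 = 6
The minimum is 6.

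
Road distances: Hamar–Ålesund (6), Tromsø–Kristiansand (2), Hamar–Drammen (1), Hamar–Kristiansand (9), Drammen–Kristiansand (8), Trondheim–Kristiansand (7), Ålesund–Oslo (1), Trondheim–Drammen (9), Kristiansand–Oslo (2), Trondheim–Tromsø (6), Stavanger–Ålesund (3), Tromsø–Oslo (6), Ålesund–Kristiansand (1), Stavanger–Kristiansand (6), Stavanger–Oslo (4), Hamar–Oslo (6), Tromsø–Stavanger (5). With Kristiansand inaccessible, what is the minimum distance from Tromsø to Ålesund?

7

Checking several routes:
Tromsø → Oslo → Ålesund: 6 + 1 = 7
Tromsø → Oslo → Hamar → Ålesund: 6 + 6 + 6 = 18
Tromsø → Stavanger → Ålesund: 5 + 3 = 8
Tromsø → Oslo → Stavanger → Ålesund: 6 + 4 + 3 = 13
Tromsø → Stavanger → Oslo → Ålesund: 5 + 4 + 1 = 10
Tromsø → Stavanger → Oslo → Hamar → Ålesund: 5 + 4 + 6 + 6 = 21
Best route has total 7.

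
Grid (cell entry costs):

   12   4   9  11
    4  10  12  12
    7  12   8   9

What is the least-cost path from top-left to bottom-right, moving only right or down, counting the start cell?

Path r0c0 -> r1c0 -> r2c0 -> r2c1 -> r2c2 -> r2c3: 12 + 4 + 7 + 12 + 8 + 9 = 52.
For comparison, the top-then-right route costs 57.

52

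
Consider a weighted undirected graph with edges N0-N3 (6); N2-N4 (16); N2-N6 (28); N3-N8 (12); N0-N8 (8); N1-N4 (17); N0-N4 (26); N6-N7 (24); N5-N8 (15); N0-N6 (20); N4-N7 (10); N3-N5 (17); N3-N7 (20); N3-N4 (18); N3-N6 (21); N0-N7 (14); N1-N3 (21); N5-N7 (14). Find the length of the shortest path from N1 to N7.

Checking several routes:
N1 -> N3 -> N4 -> N7: 21 + 18 + 10 = 49
N1 -> N3 -> N5 -> N7: 21 + 17 + 14 = 52
N1 -> N3 -> N7: 21 + 20 = 41
N1 -> N4 -> N7: 17 + 10 = 27
N1 -> N3 -> N0 -> N7: 21 + 6 + 14 = 41
The minimum is 27.

27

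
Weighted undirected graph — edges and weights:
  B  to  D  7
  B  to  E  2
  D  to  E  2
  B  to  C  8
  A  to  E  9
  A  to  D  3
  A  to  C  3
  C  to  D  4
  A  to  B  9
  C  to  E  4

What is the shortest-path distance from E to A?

5

Some routes from E to A:
E - D - C - A: 2 + 4 + 3 = 9
E - D - A: 2 + 3 = 5
E - C - A: 4 + 3 = 7
E - A: 9
The minimum is 5.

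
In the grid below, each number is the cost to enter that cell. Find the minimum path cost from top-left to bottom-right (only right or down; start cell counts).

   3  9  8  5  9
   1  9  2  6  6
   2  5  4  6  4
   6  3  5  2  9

30

Cheapest: (0,0) → (1,0) → (2,0) → (2,1) → (3,1) → (3,2) → (3,3) → (3,4)
  3 + 1 + 2 + 5 + 3 + 5 + 2 + 9 = 30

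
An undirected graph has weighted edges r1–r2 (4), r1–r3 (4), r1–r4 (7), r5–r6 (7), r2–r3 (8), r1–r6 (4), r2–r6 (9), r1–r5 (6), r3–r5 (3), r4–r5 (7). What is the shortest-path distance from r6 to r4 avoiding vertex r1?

Candidate routes:
r6-r5-r4: 7 + 7 = 14
r6-r2-r3-r5-r4: 9 + 8 + 3 + 7 = 27
Shortest: 14.

14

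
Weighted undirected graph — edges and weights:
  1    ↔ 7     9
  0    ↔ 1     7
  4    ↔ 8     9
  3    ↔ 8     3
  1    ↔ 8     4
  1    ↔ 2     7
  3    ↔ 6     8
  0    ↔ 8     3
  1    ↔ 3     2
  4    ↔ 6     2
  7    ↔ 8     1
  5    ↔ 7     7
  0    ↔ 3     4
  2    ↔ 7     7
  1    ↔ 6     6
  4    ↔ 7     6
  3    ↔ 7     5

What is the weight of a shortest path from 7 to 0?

A few of the 7→0 routes:
7 - 8 - 0: 1 + 3 = 4
7 - 3 - 0: 5 + 4 = 9
7 - 3 - 8 - 0: 5 + 3 + 3 = 11
7 - 8 - 3 - 0: 1 + 3 + 4 = 8
7 - 8 - 1 - 3 - 0: 1 + 4 + 2 + 4 = 11
7 - 8 - 1 - 0: 1 + 4 + 7 = 12
Best route has total 4.

4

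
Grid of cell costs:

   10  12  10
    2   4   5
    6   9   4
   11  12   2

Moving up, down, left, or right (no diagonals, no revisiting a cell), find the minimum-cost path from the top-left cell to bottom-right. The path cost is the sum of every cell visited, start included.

Best path: [0,0]→[1,0]→[1,1]→[1,2]→[2,2]→[3,2]
Cost: 10 + 2 + 4 + 5 + 4 + 2 = 27

27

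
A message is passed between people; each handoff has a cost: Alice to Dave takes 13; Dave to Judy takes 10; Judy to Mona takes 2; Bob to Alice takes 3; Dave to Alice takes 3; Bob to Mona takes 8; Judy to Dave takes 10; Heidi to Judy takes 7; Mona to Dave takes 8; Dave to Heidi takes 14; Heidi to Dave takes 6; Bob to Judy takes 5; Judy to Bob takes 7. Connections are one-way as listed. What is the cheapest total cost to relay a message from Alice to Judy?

23

Routes from Alice to Judy:
Alice - Dave - Judy: 13 + 10 = 23
Alice - Dave - Heidi - Judy: 13 + 14 + 7 = 34
Best route has total 23.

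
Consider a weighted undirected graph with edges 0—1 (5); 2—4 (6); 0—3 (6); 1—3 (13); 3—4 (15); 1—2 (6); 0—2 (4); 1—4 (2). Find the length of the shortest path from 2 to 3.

10

Some routes from 2 to 3:
2→4→1→0→3: 6 + 2 + 5 + 6 = 19
2→0→3: 4 + 6 = 10
2→4→3: 6 + 15 = 21
2→1→3: 6 + 13 = 19
2→1→0→3: 6 + 5 + 6 = 17
The minimum is 10.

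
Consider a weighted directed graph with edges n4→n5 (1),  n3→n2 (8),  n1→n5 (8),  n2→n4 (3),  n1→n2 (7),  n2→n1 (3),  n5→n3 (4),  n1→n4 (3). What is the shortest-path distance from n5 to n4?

15

Candidate routes:
n5→n3→n2→n4: 4 + 8 + 3 = 15
n5→n3→n2→n1→n4: 4 + 8 + 3 + 3 = 18
Best route has total 15.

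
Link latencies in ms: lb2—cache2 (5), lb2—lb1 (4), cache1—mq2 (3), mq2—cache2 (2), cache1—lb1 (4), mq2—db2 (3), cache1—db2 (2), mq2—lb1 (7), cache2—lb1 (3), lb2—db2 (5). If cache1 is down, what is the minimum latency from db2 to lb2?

A few of the db2→lb2 routes:
db2 - lb2: 5
db2 - mq2 - cache2 - lb2: 3 + 2 + 5 = 10
db2 - mq2 - cache2 - lb1 - lb2: 3 + 2 + 3 + 4 = 12
Shortest: 5 ms.

5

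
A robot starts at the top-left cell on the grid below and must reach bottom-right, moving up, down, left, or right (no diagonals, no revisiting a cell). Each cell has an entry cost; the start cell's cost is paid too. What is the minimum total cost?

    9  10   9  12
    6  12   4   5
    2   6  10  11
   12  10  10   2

45

One optimal route is [0,0] -> [1,0] -> [2,0] -> [2,1] -> [2,2] -> [3,2] -> [3,3].
Its cost is 9 + 6 + 2 + 6 + 10 + 10 + 2 = 45.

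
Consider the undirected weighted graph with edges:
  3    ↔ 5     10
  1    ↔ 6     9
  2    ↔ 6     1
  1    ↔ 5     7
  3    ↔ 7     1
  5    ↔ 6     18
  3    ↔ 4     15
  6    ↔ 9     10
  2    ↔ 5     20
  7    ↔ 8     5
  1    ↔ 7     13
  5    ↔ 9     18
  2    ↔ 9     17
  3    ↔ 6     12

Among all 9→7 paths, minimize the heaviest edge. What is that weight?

Some routes from 9 to 7:
9 - 2 - 6 - 3 - 7: max(17, 1, 12, 1) = 17
9 - 6 - 3 - 7: max(10, 12, 1) = 12
9 - 6 - 1 - 5 - 3 - 7: max(10, 9, 7, 10, 1) = 10
9 - 6 - 3 - 5 - 1 - 7: max(10, 12, 10, 7, 13) = 13
9 - 2 - 6 - 3 - 5 - 1 - 7: max(17, 1, 12, 10, 7, 13) = 17
9 - 6 - 1 - 7: max(10, 9, 13) = 13
The minimum achievable maximum is 10.

10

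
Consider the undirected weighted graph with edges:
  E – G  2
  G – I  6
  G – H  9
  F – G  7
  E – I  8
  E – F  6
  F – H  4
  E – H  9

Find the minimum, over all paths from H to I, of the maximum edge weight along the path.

6

A few of the H→I routes:
H → F → G → I: max(4, 7, 6) = 7
H → F → E → I: max(4, 6, 8) = 8
H → F → G → E → I: max(4, 7, 2, 8) = 8
H → F → E → G → I: max(4, 6, 2, 6) = 6
Smallest bottleneck: 6.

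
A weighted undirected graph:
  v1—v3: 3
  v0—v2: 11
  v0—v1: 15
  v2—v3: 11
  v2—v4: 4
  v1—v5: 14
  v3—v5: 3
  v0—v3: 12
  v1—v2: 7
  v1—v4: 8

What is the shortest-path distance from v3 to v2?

Checking several routes:
v3 - v1 - v2: 3 + 7 = 10
v3 - v2: 11
v3 - v1 - v4 - v2: 3 + 8 + 4 = 15
Best route has total 10.

10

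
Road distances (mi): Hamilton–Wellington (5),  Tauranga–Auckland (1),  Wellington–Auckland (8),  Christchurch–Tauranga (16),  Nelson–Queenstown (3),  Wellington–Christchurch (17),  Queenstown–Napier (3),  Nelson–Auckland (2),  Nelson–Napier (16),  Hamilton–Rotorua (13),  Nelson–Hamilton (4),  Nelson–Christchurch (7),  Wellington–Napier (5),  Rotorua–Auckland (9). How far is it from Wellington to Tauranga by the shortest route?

A few of the Wellington→Tauranga routes:
Wellington→Napier→Queenstown→Nelson→Auckland→Tauranga: 5 + 3 + 3 + 2 + 1 = 14
Wellington→Hamilton→Nelson→Auckland→Tauranga: 5 + 4 + 2 + 1 = 12
Wellington→Napier→Nelson→Auckland→Tauranga: 5 + 16 + 2 + 1 = 24
Wellington→Auckland→Tauranga: 8 + 1 = 9
Wellington→Christchurch→Nelson→Auckland→Tauranga: 17 + 7 + 2 + 1 = 27
The minimum is 9 mi.

9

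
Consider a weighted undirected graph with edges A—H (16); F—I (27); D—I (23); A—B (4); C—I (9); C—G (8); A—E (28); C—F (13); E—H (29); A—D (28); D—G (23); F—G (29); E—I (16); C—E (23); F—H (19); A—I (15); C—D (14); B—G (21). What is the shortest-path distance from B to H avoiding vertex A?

61

Some routes from B to H avoiding A:
B→G→C→I→E→H: 21 + 8 + 9 + 16 + 29 = 83
B→G→C→F→H: 21 + 8 + 13 + 19 = 61
B→G→C→I→F→H: 21 + 8 + 9 + 27 + 19 = 84
B→G→F→H: 21 + 29 + 19 = 69
B→G→C→E→H: 21 + 8 + 23 + 29 = 81
Best route has total 61.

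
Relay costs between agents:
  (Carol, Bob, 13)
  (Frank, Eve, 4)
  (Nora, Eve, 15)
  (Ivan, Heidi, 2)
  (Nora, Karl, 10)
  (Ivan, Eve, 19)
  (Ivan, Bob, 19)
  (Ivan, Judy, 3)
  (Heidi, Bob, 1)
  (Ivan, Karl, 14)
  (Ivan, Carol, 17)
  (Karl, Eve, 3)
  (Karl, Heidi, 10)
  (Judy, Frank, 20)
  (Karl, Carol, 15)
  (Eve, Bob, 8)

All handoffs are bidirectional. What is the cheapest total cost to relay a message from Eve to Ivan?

Comparing a few candidate routes:
Eve-Karl-Heidi-Ivan: 3 + 10 + 2 = 15
Eve-Bob-Ivan: 8 + 19 = 27
Eve-Ivan: 19
Eve-Bob-Heidi-Ivan: 8 + 1 + 2 = 11
Eve-Karl-Ivan: 3 + 14 = 17
The minimum is 11.

11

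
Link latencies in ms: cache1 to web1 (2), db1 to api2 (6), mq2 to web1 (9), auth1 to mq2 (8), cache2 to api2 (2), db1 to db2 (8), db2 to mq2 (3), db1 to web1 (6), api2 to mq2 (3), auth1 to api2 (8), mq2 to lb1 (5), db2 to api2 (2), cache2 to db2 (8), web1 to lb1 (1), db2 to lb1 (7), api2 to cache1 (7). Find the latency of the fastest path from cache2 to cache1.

A few of the cache2→cache1 routes:
cache2-api2-db2-lb1-web1-cache1: 2 + 2 + 7 + 1 + 2 = 14
cache2-api2-mq2-web1-cache1: 2 + 3 + 9 + 2 = 16
cache2-api2-mq2-lb1-web1-cache1: 2 + 3 + 5 + 1 + 2 = 13
cache2-api2-cache1: 2 + 7 = 9
cache2-api2-db2-mq2-lb1-web1-cache1: 2 + 2 + 3 + 5 + 1 + 2 = 15
Shortest: 9 ms.

9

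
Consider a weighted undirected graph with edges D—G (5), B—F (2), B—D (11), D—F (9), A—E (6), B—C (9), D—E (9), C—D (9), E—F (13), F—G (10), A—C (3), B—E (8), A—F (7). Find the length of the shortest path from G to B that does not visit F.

Candidate routes:
G - D - E - B: 5 + 9 + 8 = 22
G - D - E - A - C - B: 5 + 9 + 6 + 3 + 9 = 32
G - D - C - A - E - B: 5 + 9 + 3 + 6 + 8 = 31
G - D - C - B: 5 + 9 + 9 = 23
G - D - B: 5 + 11 = 16
The minimum is 16.

16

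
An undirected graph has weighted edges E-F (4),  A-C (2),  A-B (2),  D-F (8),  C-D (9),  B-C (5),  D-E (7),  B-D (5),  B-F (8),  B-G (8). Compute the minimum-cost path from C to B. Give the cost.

4

Some routes from C to B:
C -> B: 5
C -> D -> B: 9 + 5 = 14
C -> A -> B: 2 + 2 = 4
Best route has total 4.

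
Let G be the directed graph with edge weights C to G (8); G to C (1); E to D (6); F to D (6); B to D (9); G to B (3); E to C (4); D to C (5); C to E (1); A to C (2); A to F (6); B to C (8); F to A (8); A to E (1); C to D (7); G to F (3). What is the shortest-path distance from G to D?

8

A few of the G→D routes:
G → B → C → E → D: 3 + 8 + 1 + 6 = 18
G → C → E → D: 1 + 1 + 6 = 8
G → F → D: 3 + 6 = 9
G → B → D: 3 + 9 = 12
G → C → D: 1 + 7 = 8
G → B → C → D: 3 + 8 + 7 = 18
Shortest: 8.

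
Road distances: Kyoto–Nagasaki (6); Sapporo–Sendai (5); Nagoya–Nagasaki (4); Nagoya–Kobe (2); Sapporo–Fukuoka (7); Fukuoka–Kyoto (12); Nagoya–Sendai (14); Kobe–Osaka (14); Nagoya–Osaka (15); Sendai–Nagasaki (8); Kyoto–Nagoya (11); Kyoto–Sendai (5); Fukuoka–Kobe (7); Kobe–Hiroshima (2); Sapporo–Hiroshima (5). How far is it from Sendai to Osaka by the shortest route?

26

A few of the Sendai→Osaka routes:
Sendai -> Nagasaki -> Nagoya -> Osaka: 8 + 4 + 15 = 27
Sendai -> Sapporo -> Hiroshima -> Kobe -> Osaka: 5 + 5 + 2 + 14 = 26
Sendai -> Nagasaki -> Nagoya -> Kobe -> Osaka: 8 + 4 + 2 + 14 = 28
Shortest: 26.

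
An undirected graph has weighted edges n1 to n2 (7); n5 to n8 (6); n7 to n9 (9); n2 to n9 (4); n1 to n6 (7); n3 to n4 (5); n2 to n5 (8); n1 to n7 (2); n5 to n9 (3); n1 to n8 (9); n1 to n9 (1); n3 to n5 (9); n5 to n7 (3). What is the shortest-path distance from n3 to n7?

A few of the n3→n7 routes:
n3 -> n5 -> n9 -> n7: 9 + 3 + 9 = 21
n3 -> n5 -> n9 -> n1 -> n7: 9 + 3 + 1 + 2 = 15
n3 -> n5 -> n2 -> n9 -> n1 -> n7: 9 + 8 + 4 + 1 + 2 = 24
n3 -> n5 -> n7: 9 + 3 = 12
Best route has total 12.

12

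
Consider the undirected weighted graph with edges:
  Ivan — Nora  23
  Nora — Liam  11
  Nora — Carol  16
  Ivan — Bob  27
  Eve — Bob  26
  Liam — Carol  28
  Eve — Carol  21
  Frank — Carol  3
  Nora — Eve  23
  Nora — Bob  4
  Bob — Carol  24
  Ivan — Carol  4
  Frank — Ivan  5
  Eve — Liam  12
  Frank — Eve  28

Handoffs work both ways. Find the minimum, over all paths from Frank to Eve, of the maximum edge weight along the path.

16

A few of the Frank→Eve routes:
Frank -> Ivan -> Carol -> Eve: max(5, 4, 21) = 21
Frank -> Ivan -> Carol -> Nora -> Liam -> Eve: max(5, 4, 16, 11, 12) = 16
Frank -> Carol -> Nora -> Liam -> Eve: max(3, 16, 11, 12) = 16
Smallest bottleneck: 16.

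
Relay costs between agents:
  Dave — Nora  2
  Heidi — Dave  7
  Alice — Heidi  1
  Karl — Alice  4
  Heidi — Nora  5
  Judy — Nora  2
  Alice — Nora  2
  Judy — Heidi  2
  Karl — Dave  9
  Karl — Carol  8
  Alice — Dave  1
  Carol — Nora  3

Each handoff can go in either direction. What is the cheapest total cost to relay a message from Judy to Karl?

7

Comparing a few candidate routes:
Judy → Heidi → Alice → Karl: 2 + 1 + 4 = 7
Judy → Nora → Carol → Karl: 2 + 3 + 8 = 13
Judy → Nora → Dave → Alice → Karl: 2 + 2 + 1 + 4 = 9
Judy → Nora → Alice → Karl: 2 + 2 + 4 = 8
Judy → Nora → Heidi → Alice → Karl: 2 + 5 + 1 + 4 = 12
Judy → Nora → Dave → Karl: 2 + 2 + 9 = 13
The minimum is 7.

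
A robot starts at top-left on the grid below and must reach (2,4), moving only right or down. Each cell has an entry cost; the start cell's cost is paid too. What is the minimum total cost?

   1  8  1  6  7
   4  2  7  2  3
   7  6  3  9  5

24

Cheapest: r0c0 r1c0 r1c1 r1c2 r1c3 r1c4 r2c4
  1 + 4 + 2 + 7 + 2 + 3 + 5 = 24
(Top row then right column would cost 31.)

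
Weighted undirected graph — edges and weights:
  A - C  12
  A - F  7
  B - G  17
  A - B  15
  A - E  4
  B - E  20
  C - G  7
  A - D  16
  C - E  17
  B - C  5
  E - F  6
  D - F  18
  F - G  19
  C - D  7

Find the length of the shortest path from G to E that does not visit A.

A few of the G→E routes:
G -> B -> C -> E: 17 + 5 + 17 = 39
G -> C -> B -> E: 7 + 5 + 20 = 32
G -> B -> E: 17 + 20 = 37
G -> C -> E: 7 + 17 = 24
G -> F -> E: 19 + 6 = 25
G -> C -> D -> F -> E: 7 + 7 + 18 + 6 = 38
Shortest: 24.

24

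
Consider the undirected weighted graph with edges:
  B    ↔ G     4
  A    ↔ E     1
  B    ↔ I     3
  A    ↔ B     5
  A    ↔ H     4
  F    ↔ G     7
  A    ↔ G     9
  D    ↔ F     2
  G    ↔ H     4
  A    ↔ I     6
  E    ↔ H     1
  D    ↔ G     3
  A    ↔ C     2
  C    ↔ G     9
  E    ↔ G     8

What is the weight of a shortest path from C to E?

A few of the C→E routes:
C→A→G→H→E: 2 + 9 + 4 + 1 = 16
C→A→E: 2 + 1 = 3
C→G→E: 9 + 8 = 17
C→G→H→E: 9 + 4 + 1 = 14
C→A→B→G→H→E: 2 + 5 + 4 + 4 + 1 = 16
C→A→H→E: 2 + 4 + 1 = 7
Best route has total 3.

3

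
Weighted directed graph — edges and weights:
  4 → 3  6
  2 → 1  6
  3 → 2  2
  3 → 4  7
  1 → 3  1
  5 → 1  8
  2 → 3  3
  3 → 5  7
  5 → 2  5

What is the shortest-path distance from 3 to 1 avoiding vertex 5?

8

Candidate routes:
3-2-1: 2 + 6 = 8
The minimum is 8.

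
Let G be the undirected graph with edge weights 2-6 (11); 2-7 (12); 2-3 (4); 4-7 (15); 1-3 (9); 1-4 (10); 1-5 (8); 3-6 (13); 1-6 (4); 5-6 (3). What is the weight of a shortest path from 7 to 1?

Comparing a few candidate routes:
7 → 2 → 3 → 6 → 5 → 1: 12 + 4 + 13 + 3 + 8 = 40
7 → 2 → 3 → 6 → 1: 12 + 4 + 13 + 4 = 33
7 → 2 → 3 → 1: 12 + 4 + 9 = 25
7 → 2 → 6 → 1: 12 + 11 + 4 = 27
7 → 4 → 1: 15 + 10 = 25
7 → 2 → 6 → 5 → 1: 12 + 11 + 3 + 8 = 34
Shortest: 25.

25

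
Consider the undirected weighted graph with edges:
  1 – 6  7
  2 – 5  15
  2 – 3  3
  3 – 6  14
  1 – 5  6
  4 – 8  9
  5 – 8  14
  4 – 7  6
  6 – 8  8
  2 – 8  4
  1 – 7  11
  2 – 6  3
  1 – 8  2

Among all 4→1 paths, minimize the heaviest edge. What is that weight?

9

Some routes from 4 to 1:
4→8→1: max(9, 2) = 9
4→8→2→3→6→1: max(9, 4, 3, 14, 7) = 14
4→7→1: max(6, 11) = 11
4→8→2→6→1: max(9, 4, 3, 7) = 9
4→8→6→1: max(9, 8, 7) = 9
Best route has worst link 9.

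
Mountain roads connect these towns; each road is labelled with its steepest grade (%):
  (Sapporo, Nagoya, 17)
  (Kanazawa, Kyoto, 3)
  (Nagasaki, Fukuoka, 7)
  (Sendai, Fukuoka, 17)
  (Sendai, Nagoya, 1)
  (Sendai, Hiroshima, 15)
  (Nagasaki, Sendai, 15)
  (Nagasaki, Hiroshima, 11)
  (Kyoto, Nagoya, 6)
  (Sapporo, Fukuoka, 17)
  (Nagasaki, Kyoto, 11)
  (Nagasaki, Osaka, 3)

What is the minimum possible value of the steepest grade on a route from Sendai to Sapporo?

17

Comparing a few candidate routes:
Sendai-Nagoya-Kyoto-Nagasaki-Fukuoka-Sapporo: max(1, 6, 11, 7, 17) = 17
Sendai-Nagoya-Sapporo: max(1, 17) = 17
Sendai-Hiroshima-Nagasaki-Fukuoka-Sapporo: max(15, 11, 7, 17) = 17
Sendai-Hiroshima-Nagasaki-Kyoto-Nagoya-Sapporo: max(15, 11, 11, 6, 17) = 17
Sendai-Fukuoka-Sapporo: max(17, 17) = 17
Sendai-Fukuoka-Nagasaki-Kyoto-Nagoya-Sapporo: max(17, 7, 11, 6, 17) = 17
Smallest bottleneck: 17%.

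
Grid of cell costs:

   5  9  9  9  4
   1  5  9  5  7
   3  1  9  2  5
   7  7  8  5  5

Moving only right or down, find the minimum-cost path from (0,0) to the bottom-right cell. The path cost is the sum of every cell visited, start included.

31

Cheapest: r0c0 r1c0 r2c0 r2c1 r2c2 r2c3 r2c4 r3c4
  5 + 1 + 3 + 1 + 9 + 2 + 5 + 5 = 31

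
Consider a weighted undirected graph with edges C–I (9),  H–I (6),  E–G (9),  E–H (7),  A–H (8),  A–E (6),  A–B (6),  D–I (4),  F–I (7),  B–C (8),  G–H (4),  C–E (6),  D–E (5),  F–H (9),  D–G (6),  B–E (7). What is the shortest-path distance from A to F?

17

Some routes from A to F:
A→E→H→F: 6 + 7 + 9 = 22
A→E→D→I→F: 6 + 5 + 4 + 7 = 22
A→H→I→F: 8 + 6 + 7 = 21
A→H→F: 8 + 9 = 17
Shortest: 17.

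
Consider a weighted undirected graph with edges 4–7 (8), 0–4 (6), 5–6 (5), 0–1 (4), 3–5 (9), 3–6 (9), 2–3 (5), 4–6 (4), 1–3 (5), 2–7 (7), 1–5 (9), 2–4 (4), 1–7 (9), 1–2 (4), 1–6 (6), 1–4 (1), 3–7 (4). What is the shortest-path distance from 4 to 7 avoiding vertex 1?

8

Comparing a few candidate routes:
4 -> 7: 8
4 -> 2 -> 3 -> 7: 4 + 5 + 4 = 13
4 -> 6 -> 3 -> 7: 4 + 9 + 4 = 17
4 -> 2 -> 7: 4 + 7 = 11
The minimum is 8.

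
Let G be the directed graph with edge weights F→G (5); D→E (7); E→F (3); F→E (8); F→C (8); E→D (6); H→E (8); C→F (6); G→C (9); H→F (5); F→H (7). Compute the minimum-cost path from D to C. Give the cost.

18

Candidate routes:
D → E → F → G → C: 7 + 3 + 5 + 9 = 24
D → E → F → C: 7 + 3 + 8 = 18
Best route has total 18.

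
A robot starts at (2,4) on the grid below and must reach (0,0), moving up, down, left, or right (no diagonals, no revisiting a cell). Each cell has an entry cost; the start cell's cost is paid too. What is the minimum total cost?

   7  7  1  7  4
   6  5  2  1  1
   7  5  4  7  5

Best path: (2,4)→(1,4)→(1,3)→(1,2)→(0,2)→(0,1)→(0,0)
Cost: 5 + 1 + 1 + 2 + 1 + 7 + 7 = 24

24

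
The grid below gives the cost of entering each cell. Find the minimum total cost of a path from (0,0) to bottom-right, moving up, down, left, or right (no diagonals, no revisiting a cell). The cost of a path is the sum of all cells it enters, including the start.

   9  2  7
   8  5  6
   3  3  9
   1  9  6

34

Path r0c0 r0c1 r1c1 r2c1 r2c2 r3c2: 9 + 2 + 5 + 3 + 9 + 6 = 34.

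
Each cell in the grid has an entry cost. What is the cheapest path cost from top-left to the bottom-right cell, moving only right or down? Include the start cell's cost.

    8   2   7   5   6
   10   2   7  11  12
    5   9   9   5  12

45

Path (0,0)→(0,1)→(1,1)→(1,2)→(2,2)→(2,3)→(2,4): 8 + 2 + 2 + 7 + 9 + 5 + 12 = 45.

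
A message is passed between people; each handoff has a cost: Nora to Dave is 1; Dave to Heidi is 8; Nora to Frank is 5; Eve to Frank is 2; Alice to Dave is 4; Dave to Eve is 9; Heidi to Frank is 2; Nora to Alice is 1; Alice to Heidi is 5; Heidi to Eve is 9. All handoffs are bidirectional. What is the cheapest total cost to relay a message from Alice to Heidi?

5

Checking several routes:
Alice - Dave - Heidi: 4 + 8 = 12
Alice - Nora - Dave - Eve - Frank - Heidi: 1 + 1 + 9 + 2 + 2 = 15
Alice - Nora - Dave - Heidi: 1 + 1 + 8 = 10
Alice - Heidi: 5
Alice - Dave - Nora - Frank - Heidi: 4 + 1 + 5 + 2 = 12
Alice - Nora - Frank - Heidi: 1 + 5 + 2 = 8
Shortest: 5.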